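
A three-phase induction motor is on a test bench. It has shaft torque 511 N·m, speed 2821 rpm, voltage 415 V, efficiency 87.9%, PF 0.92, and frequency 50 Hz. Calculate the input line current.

260 A

ω = 2π×2821/60 = 295.4 rad/s; P_out = τω = 511 × 295.4 = 150949 W
P_in = P_out / η = 150949 / 0.879 = 171728 W
I_L = P_in / (√3·V_L·cosφ) = 171728 / (1.732 × 415 × 0.92) = 260 A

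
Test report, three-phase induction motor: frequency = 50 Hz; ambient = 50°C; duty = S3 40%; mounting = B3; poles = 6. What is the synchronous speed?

1000 rpm

n_s = 120f/p = 120×50/6 = 1000 rpm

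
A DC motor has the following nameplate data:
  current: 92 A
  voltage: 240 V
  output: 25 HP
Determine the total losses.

P_in = V·I = 240×92 = 22080 W
P_out = 25×746 = 18650 W
Losses = P_in − P_out = 22080 − 18650 = 3430 W

3430 W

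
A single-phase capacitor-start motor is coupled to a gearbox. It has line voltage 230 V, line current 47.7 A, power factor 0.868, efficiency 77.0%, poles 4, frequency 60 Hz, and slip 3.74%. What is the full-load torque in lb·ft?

29.8 lb·ft

P_in = V·I·cosφ = 230 × 47.7 × 0.868 = 9523 W
P_out = η·P_in = 0.77 × 9523 = 7333 W
n_s = 120×60/4 = 1800 rpm; n = 1800×(1−0.0374) = 1733 rpm
ω = 2π×1733/60 = 181.5 rad/s
τ = P_out/ω = 7333/181.5 = 40.4 N·m
In lb·ft: 40.4/1.356 = 29.8 lb·ft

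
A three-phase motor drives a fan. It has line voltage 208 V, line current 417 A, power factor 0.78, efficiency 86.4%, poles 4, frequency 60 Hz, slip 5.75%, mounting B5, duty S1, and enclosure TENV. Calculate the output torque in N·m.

P_in = √3·V·I·cosφ = 1.732 × 208 × 417 × 0.78 = 117177 W
P_out = η·P_in = 0.864 × 117177 = 101241 W
n_s = 120×60/4 = 1800 rpm; n = 1800×(1−0.0575) = 1697 rpm
ω = 2π×1697/60 = 177.7 rad/s
τ = P_out/ω = 101241/177.7 = 570 N·m

570 N·m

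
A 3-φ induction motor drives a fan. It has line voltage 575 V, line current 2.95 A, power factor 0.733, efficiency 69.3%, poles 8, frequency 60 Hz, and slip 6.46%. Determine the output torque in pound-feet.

P_in = √3·V·I·cosφ = 1.732 × 575 × 2.95 × 0.733 = 2153 W
P_out = η·P_in = 0.693 × 2153 = 1492 W
n_s = 120×60/8 = 900 rpm; n = 900×(1−0.0646) = 842 rpm
ω = 2π×842/60 = 88.17 rad/s
τ = P_out/ω = 1492/88.17 = 16.92 N·m
In lb·ft: 16.92/1.356 = 12.5 lb·ft

12.5 lb·ft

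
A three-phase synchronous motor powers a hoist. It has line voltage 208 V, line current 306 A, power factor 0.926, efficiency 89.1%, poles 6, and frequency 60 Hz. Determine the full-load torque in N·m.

724 N·m

P_in = √3·V·I·cosφ = 1.732 × 208 × 306 × 0.926 = 102081 W
P_out = η·P_in = 0.891 × 102081 = 90954 W
n = n_s = 120×60/6 = 1200 rpm (synchronous)
ω = 2π×1200/60 = 125.7 rad/s
τ = P_out/ω = 90954/125.7 = 724 N·m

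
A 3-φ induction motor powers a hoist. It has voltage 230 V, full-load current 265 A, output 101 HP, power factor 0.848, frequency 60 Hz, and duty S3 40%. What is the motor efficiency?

84.2 %

P_out = 101 × 746 = 75346 W
P_in = √3·V_L·I_L·cosφ = 1.732 × 230 × 265 × 0.848 = 89519 W
η = P_out / P_in = 75346 / 89519 = 0.842 = 84.2%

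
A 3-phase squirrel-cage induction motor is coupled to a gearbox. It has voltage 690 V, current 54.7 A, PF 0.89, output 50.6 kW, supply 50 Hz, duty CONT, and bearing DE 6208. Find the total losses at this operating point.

P_in = √3·V·I·cosφ = 1.732×690×54.7×0.89 = 58180 W
P_out = 50600 W
Losses = P_in − P_out = 58180 − 50600 = 7580 W

7580 W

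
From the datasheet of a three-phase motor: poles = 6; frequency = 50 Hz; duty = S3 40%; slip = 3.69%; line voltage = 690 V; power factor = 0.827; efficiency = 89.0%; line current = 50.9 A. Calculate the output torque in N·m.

444 N·m

P_in = √3·V·I·cosφ = 1.732 × 690 × 50.9 × 0.827 = 50306 W
P_out = η·P_in = 0.89 × 50306 = 44772 W
n_s = 120×50/6 = 1000 rpm; n = 1000×(1−0.0369) = 963 rpm
ω = 2π×963/60 = 100.8 rad/s
τ = P_out/ω = 44772/100.8 = 444 N·m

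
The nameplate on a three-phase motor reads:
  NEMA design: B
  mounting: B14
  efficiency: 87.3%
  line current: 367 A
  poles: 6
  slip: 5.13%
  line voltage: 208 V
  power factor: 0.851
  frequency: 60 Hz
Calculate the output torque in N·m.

824 N·m

P_in = √3·V·I·cosφ = 1.732 × 208 × 367 × 0.851 = 112514 W
P_out = η·P_in = 0.873 × 112514 = 98225 W
n_s = 120×60/6 = 1200 rpm; n = 1200×(1−0.0513) = 1138 rpm
ω = 2π×1138/60 = 119.2 rad/s
τ = P_out/ω = 98225/119.2 = 824 N·m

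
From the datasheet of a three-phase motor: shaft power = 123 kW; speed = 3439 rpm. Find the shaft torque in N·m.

342 N·m

ω = 2π × 3439/60 = 360.1 rad/s
τ = P/ω = 123000/360.1 = 342 N·m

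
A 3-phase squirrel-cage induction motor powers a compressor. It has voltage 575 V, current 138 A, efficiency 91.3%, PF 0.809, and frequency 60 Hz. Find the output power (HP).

136 HP

P_in = √3·V·I·cosφ = 1.732 × 575 × 138 × 0.809 = 111184 W
P_out = η·P_in = 0.913 × 111184 = 101511 W
= 101511/746 = 136 HP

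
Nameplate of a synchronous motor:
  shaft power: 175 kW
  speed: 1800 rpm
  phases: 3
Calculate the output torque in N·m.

928 N·m

ω = 2π × 1800/60 = 188.5 rad/s
τ = P/ω = 175000/188.5 = 928 N·m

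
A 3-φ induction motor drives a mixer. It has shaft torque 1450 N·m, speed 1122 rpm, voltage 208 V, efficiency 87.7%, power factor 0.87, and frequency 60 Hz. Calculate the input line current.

ω = 2π×1122/60 = 117.5 rad/s; P_out = τω = 1450 × 117.5 = 170375 W
P_in = P_out / η = 170375 / 0.877 = 194270 W
I_L = P_in / (√3·V_L·cosφ) = 194270 / (1.732 × 208 × 0.87) = 620 A

620 A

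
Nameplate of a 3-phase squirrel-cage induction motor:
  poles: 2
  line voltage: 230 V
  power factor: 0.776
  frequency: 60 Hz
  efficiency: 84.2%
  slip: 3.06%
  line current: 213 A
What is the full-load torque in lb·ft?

P_in = √3·V·I·cosφ = 1.732 × 230 × 213 × 0.776 = 65844 W
P_out = η·P_in = 0.842 × 65844 = 55441 W
n_s = 120×60/2 = 3600 rpm; n = 3600×(1−0.0306) = 3490 rpm
ω = 2π×3490/60 = 365.5 rad/s
τ = P_out/ω = 55441/365.5 = 151.7 N·m
In lb·ft: 151.7/1.356 = 112 lb·ft

112 lb·ft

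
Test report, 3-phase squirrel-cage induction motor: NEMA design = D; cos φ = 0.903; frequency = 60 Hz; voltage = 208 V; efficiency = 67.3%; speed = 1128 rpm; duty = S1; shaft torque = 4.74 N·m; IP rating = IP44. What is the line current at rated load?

ω = 2π×1128/60 = 118.1 rad/s; P_out = τω = 4.74 × 118.1 = 560 W
P_in = P_out / η = 560 / 0.673 = 832 W
I_L = P_in / (√3·V_L·cosφ) = 832 / (1.732 × 208 × 0.903) = 2.56 A

2.56 A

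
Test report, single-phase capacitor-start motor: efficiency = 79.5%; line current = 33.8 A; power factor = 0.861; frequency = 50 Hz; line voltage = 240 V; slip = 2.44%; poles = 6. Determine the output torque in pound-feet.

40.1 lb·ft

P_in = V·I·cosφ = 240 × 33.8 × 0.861 = 6984 W
P_out = η·P_in = 0.795 × 6984 = 5552 W
n_s = 120×50/6 = 1000 rpm; n = 1000×(1−0.0244) = 976 rpm
ω = 2π×976/60 = 102.2 rad/s
τ = P_out/ω = 5552/102.2 = 54.32 N·m
In lb·ft: 54.32/1.356 = 40.1 lb·ft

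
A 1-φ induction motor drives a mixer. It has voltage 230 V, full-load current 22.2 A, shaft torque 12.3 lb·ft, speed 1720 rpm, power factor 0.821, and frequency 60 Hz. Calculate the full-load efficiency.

τ = 12.3 lb·ft × 1.356 = 16.68 N·m
ω = 2π × 1720/60 = 180.1 rad/s; P_out = τω = 16.68 × 180.1 = 3004 W
P_in = V·I·cosφ = 230 × 22.2 × 0.821 = 4192 W
η = P_out / P_in = 3004 / 4192 = 0.717 = 71.7%

71.7 %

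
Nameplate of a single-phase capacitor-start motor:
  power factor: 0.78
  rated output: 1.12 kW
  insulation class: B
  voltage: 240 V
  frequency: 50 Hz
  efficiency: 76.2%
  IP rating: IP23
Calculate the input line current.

7.85 A

P_out = 1.12 kW = 1120 W
P_in = P_out / η = 1120 / 0.762 = 1470 W
I = P_in / (V·cosφ) = 1470 / (240 × 0.78) = 7.85 A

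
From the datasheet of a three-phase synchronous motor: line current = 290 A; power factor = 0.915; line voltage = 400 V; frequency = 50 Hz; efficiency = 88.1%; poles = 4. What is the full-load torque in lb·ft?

760 lb·ft

P_in = √3·V·I·cosφ = 1.732 × 400 × 290 × 0.915 = 183834 W
P_out = η·P_in = 0.881 × 183834 = 161958 W
n = n_s = 120×50/4 = 1500 rpm (synchronous)
ω = 2π×1500/60 = 157.1 rad/s
τ = P_out/ω = 161958/157.1 = 1031 N·m
In lb·ft: 1031/1.356 = 760 lb·ft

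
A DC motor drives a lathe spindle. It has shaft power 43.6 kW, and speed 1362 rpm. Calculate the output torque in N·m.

ω = 2π × 1362/60 = 142.6 rad/s
τ = P/ω = 43600/142.6 = 306 N·m

306 N·m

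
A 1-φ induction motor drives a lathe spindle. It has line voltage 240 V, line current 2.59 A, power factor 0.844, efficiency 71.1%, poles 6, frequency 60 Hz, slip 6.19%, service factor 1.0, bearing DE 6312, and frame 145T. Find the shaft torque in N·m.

P_in = V·I·cosφ = 240 × 2.59 × 0.844 = 525 W
P_out = η·P_in = 0.711 × 525 = 373 W
n_s = 120×60/6 = 1200 rpm; n = 1200×(1−0.0619) = 1126 rpm
ω = 2π×1126/60 = 117.9 rad/s
τ = P_out/ω = 373/117.9 = 3.16 N·m

3.16 N·m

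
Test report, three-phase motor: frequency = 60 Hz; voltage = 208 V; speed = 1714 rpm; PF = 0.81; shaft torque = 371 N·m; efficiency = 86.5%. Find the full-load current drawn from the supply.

264 A

ω = 2π×1714/60 = 179.5 rad/s; P_out = τω = 371 × 179.5 = 66595 W
P_in = P_out / η = 66595 / 0.865 = 76988 W
I_L = P_in / (√3·V_L·cosφ) = 76988 / (1.732 × 208 × 0.81) = 264 A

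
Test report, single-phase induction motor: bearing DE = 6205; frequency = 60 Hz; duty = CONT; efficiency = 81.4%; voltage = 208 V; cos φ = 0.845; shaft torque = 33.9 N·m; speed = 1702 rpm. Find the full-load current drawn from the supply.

ω = 2π×1702/60 = 178.2 rad/s; P_out = τω = 33.9 × 178.2 = 6041 W
P_in = P_out / η = 6041 / 0.814 = 7421 W
I = P_in / (V·cosφ) = 7421 / (208 × 0.845) = 42.2 A

42.2 A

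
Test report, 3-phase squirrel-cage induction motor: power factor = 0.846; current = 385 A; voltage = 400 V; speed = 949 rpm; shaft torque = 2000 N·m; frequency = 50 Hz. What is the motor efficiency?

ω = 2π × 949/60 = 99.38 rad/s; P_out = τω = 2000 × 99.38 = 198760 W
P_in = √3·V_L·I_L·cosφ = 1.732 × 400 × 385 × 0.846 = 225652 W
η = P_out / P_in = 198760 / 225652 = 0.881 = 88.1%

88.1 %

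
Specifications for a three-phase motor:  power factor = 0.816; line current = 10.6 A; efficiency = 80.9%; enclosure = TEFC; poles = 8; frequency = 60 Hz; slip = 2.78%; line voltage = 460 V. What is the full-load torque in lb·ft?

P_in = √3·V·I·cosφ = 1.732 × 460 × 10.6 × 0.816 = 6891 W
P_out = η·P_in = 0.809 × 6891 = 5575 W
n_s = 120×60/8 = 900 rpm; n = 900×(1−0.0278) = 875 rpm
ω = 2π×875/60 = 91.63 rad/s
τ = P_out/ω = 5575/91.63 = 60.84 N·m
In lb·ft: 60.84/1.356 = 44.9 lb·ft

44.9 lb·ft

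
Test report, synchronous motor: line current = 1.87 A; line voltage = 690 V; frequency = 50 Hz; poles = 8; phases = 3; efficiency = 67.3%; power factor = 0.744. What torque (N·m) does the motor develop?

14.2 N·m

P_in = √3·V·I·cosφ = 1.732 × 690 × 1.87 × 0.744 = 1663 W
P_out = η·P_in = 0.673 × 1663 = 1119 W
n = n_s = 120×50/8 = 750 rpm (synchronous)
ω = 2π×750/60 = 78.54 rad/s
τ = P_out/ω = 1119/78.54 = 14.2 N·m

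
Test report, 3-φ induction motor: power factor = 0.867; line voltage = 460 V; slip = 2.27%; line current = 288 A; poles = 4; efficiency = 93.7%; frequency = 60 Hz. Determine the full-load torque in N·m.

1010 N·m

P_in = √3·V·I·cosφ = 1.732 × 460 × 288 × 0.867 = 198938 W
P_out = η·P_in = 0.937 × 198938 = 186405 W
n_s = 120×60/4 = 1800 rpm; n = 1800×(1−0.0227) = 1759 rpm
ω = 2π×1759/60 = 184.2 rad/s
τ = P_out/ω = 186405/184.2 = 1010 N·m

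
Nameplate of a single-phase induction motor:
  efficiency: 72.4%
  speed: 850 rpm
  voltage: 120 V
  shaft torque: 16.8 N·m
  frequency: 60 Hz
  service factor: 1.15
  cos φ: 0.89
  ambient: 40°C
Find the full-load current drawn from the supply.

ω = 2π×850/60 = 89.01 rad/s; P_out = τω = 16.8 × 89.01 = 1495 W
P_in = P_out / η = 1495 / 0.724 = 2065 W
I = P_in / (V·cosφ) = 2065 / (120 × 0.89) = 19.3 A

19.3 A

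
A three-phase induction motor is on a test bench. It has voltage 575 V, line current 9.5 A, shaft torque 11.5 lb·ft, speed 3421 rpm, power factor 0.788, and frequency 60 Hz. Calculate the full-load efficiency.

τ = 11.5 lb·ft × 1.356 = 15.59 N·m
ω = 2π × 3421/60 = 358.2 rad/s; P_out = τω = 15.59 × 358.2 = 5584 W
P_in = √3·V_L·I_L·cosφ = 1.732 × 575 × 9.5 × 0.788 = 7455 W
η = P_out / P_in = 5584 / 7455 = 0.749 = 74.9%

74.9 %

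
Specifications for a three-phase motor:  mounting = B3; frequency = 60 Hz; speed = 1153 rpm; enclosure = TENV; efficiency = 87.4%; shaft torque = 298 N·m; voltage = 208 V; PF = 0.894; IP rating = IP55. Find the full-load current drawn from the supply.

ω = 2π×1153/60 = 120.7 rad/s; P_out = τω = 298 × 120.7 = 35969 W
P_in = P_out / η = 35969 / 0.874 = 41154 W
I_L = P_in / (√3·V_L·cosφ) = 41154 / (1.732 × 208 × 0.894) = 128 A

128 A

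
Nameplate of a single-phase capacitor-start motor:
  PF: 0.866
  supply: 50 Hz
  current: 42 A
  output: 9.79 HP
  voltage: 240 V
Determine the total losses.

1430 W

P_in = V·I·cosφ = 240×42×0.866 = 8729 W
P_out = 9.79×746 = 7303 W
Losses = P_in − P_out = 8729 − 7303 = 1426 W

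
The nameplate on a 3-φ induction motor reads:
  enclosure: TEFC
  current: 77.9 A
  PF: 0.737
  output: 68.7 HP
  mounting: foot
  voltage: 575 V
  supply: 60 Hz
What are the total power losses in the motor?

5930 W

P_in = √3·V·I·cosφ = 1.732×575×77.9×0.737 = 57177 W
P_out = 68.7×746 = 51250 W
Losses = P_in − P_out = 57177 − 51250 = 5927 W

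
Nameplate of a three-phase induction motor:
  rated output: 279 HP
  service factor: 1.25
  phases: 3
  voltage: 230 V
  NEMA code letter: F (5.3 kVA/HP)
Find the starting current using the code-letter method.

3710 A

S_LR = 5.3 × 279 = 1478.7 kVA
I_LR = S_LR/(√3·V_L) = 1478700/(1.732×230) = 3710 A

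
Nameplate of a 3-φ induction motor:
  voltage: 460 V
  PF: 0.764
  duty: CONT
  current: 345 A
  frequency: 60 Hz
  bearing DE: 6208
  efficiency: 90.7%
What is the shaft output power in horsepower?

255 HP

P_in = √3·V·I·cosφ = 1.732 × 460 × 345 × 0.764 = 209999 W
P_out = η·P_in = 0.907 × 209999 = 190469 W
= 190469/746 = 255 HP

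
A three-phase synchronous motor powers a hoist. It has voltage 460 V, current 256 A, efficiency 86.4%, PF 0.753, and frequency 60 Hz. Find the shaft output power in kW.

133 kW

P_in = √3·V·I·cosφ = 1.732 × 460 × 256 × 0.753 = 153582 W
P_out = η·P_in = 0.864 × 153582 = 132695 W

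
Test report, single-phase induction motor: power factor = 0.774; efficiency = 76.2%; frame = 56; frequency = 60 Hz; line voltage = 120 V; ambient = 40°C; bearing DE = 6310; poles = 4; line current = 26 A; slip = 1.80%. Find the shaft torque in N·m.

9.94 N·m

P_in = V·I·cosφ = 120 × 26 × 0.774 = 2415 W
P_out = η·P_in = 0.762 × 2415 = 1840 W
n_s = 120×60/4 = 1800 rpm; n = 1800×(1−0.018) = 1768 rpm
ω = 2π×1768/60 = 185.1 rad/s
τ = P_out/ω = 1840/185.1 = 9.94 N·m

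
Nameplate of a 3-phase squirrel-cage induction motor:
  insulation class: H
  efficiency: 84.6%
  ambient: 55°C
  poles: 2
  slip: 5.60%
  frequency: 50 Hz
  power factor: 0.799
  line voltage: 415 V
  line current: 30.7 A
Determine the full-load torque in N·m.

P_in = √3·V·I·cosφ = 1.732 × 415 × 30.7 × 0.799 = 17631 W
P_out = η·P_in = 0.846 × 17631 = 14916 W
n_s = 120×50/2 = 3000 rpm; n = 3000×(1−0.056) = 2832 rpm
ω = 2π×2832/60 = 296.6 rad/s
τ = P_out/ω = 14916/296.6 = 50.3 N·m

50.3 N·m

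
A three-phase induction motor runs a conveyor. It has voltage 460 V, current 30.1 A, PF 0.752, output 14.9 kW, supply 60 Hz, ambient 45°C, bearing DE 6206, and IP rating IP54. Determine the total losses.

P_in = √3·V·I·cosφ = 1.732×460×30.1×0.752 = 18034 W
P_out = 14900 W
Losses = P_in − P_out = 18034 − 14900 = 3134 W

3130 W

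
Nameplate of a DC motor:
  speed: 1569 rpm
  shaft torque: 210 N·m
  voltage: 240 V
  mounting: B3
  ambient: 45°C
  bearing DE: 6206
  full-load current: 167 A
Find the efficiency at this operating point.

86.1 %

ω = 2π × 1569/60 = 164.3 rad/s; P_out = τω = 210 × 164.3 = 34503 W
P_in = V·I = 240 × 167 = 40080 W
η = P_out / P_in = 34503 / 40080 = 0.861 = 86.1%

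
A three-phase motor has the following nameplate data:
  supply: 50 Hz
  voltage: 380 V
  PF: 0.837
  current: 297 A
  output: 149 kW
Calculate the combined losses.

P_in = √3·V·I·cosφ = 1.732×380×297×0.837 = 163611 W
P_out = 149000 W
Losses = P_in − P_out = 163611 − 149000 = 14611 W

14.6 kW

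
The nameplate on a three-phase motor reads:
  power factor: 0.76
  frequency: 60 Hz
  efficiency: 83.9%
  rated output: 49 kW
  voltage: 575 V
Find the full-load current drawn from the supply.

P_out = 49 kW = 49000 W
P_in = P_out / η = 49000 / 0.839 = 58403 W
I_L = P_in / (√3·V_L·cosφ) = 58403 / (1.732 × 575 × 0.76) = 77.2 A

77.2 A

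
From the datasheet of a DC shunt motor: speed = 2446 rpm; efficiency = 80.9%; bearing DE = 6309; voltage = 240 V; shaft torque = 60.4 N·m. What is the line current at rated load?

79.7 A

ω = 2π×2446/60 = 256.1 rad/s; P_out = τω = 60.4 × 256.1 = 15468 W
P_in = P_out / η = 15468 / 0.809 = 19120 W
I = P_in / V = 19120 / 240 = 79.7 A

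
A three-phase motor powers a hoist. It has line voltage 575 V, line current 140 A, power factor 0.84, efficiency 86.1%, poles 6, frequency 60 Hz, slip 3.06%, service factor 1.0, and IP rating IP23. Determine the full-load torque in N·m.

P_in = √3·V·I·cosφ = 1.732 × 575 × 140 × 0.84 = 117118 W
P_out = η·P_in = 0.861 × 117118 = 100839 W
n_s = 120×60/6 = 1200 rpm; n = 1200×(1−0.0306) = 1163 rpm
ω = 2π×1163/60 = 121.8 rad/s
τ = P_out/ω = 100839/121.8 = 828 N·m

828 N·m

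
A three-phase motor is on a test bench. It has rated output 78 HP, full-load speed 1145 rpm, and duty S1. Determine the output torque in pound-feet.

P_out = 78 × 746 = 58188 W
ω = 2π × 1145/60 = 119.9 rad/s
τ = P_out/ω = 58188/119.9 = 485.3 N·m
In lb·ft: 485.3/1.356 = 358 lb·ft

358 lb·ft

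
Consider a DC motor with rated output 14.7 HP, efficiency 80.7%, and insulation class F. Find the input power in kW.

13.6 kW

P_out = 14.7 × 746 = 10966 W
P_in = P_out/η = 10966/0.807 = 13589 W = 13.6 kW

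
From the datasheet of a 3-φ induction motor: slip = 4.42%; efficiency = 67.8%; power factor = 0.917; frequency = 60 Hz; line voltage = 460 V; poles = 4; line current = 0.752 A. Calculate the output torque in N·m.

2.07 N·m

P_in = √3·V·I·cosφ = 1.732 × 460 × 0.752 × 0.917 = 549 W
P_out = η·P_in = 0.678 × 549 = 372 W
n_s = 120×60/4 = 1800 rpm; n = 1800×(1−0.0442) = 1720 rpm
ω = 2π×1720/60 = 180.1 rad/s
τ = P_out/ω = 372/180.1 = 2.07 N·m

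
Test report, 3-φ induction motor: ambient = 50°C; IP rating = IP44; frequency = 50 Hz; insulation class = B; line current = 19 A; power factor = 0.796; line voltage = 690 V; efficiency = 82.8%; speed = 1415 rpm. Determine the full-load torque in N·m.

P_in = √3·V·I·cosφ = 1.732 × 690 × 19 × 0.796 = 18074 W
P_out = η·P_in = 0.828 × 18074 = 14965 W
n = 1415 rpm
ω = 2π×1415/60 = 148.2 rad/s
τ = P_out/ω = 14965/148.2 = 101 N·m

101 N·m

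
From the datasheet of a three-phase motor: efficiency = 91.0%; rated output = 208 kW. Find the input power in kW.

229 kW

P_out = 208000 W
P_in = P_out/η = 208000/0.91 = 228571 W = 229 kW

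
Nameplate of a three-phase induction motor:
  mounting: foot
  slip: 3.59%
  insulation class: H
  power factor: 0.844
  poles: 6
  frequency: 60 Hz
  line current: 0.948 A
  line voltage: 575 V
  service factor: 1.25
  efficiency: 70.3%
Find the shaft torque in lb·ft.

3.41 lb·ft

P_in = √3·V·I·cosφ = 1.732 × 575 × 0.948 × 0.844 = 797 W
P_out = η·P_in = 0.703 × 797 = 560 W
n_s = 120×60/6 = 1200 rpm; n = 1200×(1−0.0359) = 1157 rpm
ω = 2π×1157/60 = 121.2 rad/s
τ = P_out/ω = 560/121.2 = 4.62 N·m
In lb·ft: 4.62/1.356 = 3.41 lb·ft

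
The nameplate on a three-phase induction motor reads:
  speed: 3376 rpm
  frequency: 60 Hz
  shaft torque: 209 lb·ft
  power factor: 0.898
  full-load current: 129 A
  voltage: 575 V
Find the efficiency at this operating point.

τ = 209 lb·ft × 1.356 = 283.4 N·m
ω = 2π × 3376/60 = 353.5 rad/s; P_out = τω = 283.4 × 353.5 = 100182 W
P_in = √3·V_L·I_L·cosφ = 1.732 × 575 × 129 × 0.898 = 115367 W
η = P_out / P_in = 100182 / 115367 = 0.868 = 86.8%

86.8 %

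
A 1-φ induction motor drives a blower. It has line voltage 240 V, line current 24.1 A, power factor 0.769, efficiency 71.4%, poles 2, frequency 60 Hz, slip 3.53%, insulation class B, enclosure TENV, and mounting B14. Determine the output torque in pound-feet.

6.44 lb·ft

P_in = V·I·cosφ = 240 × 24.1 × 0.769 = 4448 W
P_out = η·P_in = 0.714 × 4448 = 3176 W
n_s = 120×60/2 = 3600 rpm; n = 3600×(1−0.0353) = 3473 rpm
ω = 2π×3473/60 = 363.7 rad/s
τ = P_out/ω = 3176/363.7 = 8.732 N·m
In lb·ft: 8.732/1.356 = 6.44 lb·ft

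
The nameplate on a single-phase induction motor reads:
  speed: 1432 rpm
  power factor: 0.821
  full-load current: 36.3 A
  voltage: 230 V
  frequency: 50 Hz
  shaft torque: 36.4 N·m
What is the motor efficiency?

79.6 %

ω = 2π × 1432/60 = 150 rad/s; P_out = τω = 36.4 × 150 = 5460 W
P_in = V·I·cosφ = 230 × 36.3 × 0.821 = 6855 W
η = P_out / P_in = 5460 / 6855 = 0.796 = 79.6%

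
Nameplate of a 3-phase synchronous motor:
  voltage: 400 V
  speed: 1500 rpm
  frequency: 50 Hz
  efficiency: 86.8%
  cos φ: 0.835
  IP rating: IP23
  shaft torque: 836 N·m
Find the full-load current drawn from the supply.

ω = 2π×1500/60 = 157.1 rad/s; P_out = τω = 836 × 157.1 = 131336 W
P_in = P_out / η = 131336 / 0.868 = 151309 W
I_L = P_in / (√3·V_L·cosφ) = 151309 / (1.732 × 400 × 0.835) = 262 A

262 A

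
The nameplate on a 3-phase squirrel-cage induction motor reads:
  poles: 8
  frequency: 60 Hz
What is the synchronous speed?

n_s = 120f/p = 120×60/8 = 900 rpm

900 rpm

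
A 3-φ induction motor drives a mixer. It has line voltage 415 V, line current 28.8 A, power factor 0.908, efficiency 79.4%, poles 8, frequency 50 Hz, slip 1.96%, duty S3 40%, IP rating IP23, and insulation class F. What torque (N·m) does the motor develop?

P_in = √3·V·I·cosφ = 1.732 × 415 × 28.8 × 0.908 = 18796 W
P_out = η·P_in = 0.794 × 18796 = 14924 W
n_s = 120×50/8 = 750 rpm; n = 750×(1−0.0196) = 735 rpm
ω = 2π×735/60 = 76.97 rad/s
τ = P_out/ω = 14924/76.97 = 194 N·m

194 N·m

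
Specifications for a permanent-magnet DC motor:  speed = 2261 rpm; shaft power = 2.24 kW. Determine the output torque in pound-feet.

6.98 lb·ft

ω = 2π × 2261/60 = 236.8 rad/s
τ = P/ω = 2240/236.8 = 9.459 N·m
In lb·ft: 9.459/1.356 = 6.98 lb·ft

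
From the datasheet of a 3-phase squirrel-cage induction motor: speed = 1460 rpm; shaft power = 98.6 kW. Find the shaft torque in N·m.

ω = 2π × 1460/60 = 152.9 rad/s
τ = P/ω = 98600/152.9 = 645 N·m

645 N·m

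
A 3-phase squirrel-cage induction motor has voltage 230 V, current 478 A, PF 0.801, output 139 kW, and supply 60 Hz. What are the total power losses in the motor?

13500 W

P_in = √3·V·I·cosφ = 1.732×230×478×0.801 = 152523 W
P_out = 139000 W
Losses = P_in − P_out = 152523 − 139000 = 13523 W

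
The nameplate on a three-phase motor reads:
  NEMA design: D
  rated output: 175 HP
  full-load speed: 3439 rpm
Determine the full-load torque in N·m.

363 N·m

P_out = 175 × 746 = 130550 W
ω = 2π × 3439/60 = 360.1 rad/s
τ = P_out/ω = 130550/360.1 = 363 N·m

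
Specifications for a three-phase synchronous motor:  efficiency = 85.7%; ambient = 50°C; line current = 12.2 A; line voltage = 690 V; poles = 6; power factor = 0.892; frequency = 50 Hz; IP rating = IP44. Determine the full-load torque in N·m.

P_in = √3·V·I·cosφ = 1.732 × 690 × 12.2 × 0.892 = 13005 W
P_out = η·P_in = 0.857 × 13005 = 11145 W
n = n_s = 120×50/6 = 1000 rpm (synchronous)
ω = 2π×1000/60 = 104.7 rad/s
τ = P_out/ω = 11145/104.7 = 106 N·m

106 N·m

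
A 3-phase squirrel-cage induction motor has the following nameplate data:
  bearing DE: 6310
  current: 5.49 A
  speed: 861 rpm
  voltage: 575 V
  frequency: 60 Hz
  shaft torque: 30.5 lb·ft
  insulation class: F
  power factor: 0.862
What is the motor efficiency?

τ = 30.5 lb·ft × 1.356 = 41.36 N·m
ω = 2π × 861/60 = 90.16 rad/s; P_out = τω = 41.36 × 90.16 = 3729 W
P_in = √3·V_L·I_L·cosφ = 1.732 × 575 × 5.49 × 0.862 = 4713 W
η = P_out / P_in = 3729 / 4713 = 0.791 = 79.1%

79.1 %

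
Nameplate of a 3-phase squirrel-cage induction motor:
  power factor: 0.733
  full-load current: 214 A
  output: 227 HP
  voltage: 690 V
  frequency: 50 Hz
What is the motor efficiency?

90.3 %

P_out = 227 × 746 = 169342 W
P_in = √3·V_L·I_L·cosφ = 1.732 × 690 × 214 × 0.733 = 187463 W
η = P_out / P_in = 169342 / 187463 = 0.903 = 90.3%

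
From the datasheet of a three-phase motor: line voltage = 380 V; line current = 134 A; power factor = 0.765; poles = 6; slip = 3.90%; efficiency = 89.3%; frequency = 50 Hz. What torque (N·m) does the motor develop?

P_in = √3·V·I·cosφ = 1.732 × 380 × 134 × 0.765 = 67468 W
P_out = η·P_in = 0.893 × 67468 = 60249 W
n_s = 120×50/6 = 1000 rpm; n = 1000×(1−0.039) = 961 rpm
ω = 2π×961/60 = 100.6 rad/s
τ = P_out/ω = 60249/100.6 = 599 N·m

599 N·m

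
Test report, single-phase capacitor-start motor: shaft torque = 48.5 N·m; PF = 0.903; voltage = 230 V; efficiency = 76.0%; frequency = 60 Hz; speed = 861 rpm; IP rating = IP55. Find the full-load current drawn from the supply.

27.7 A

ω = 2π×861/60 = 90.16 rad/s; P_out = τω = 48.5 × 90.16 = 4373 W
P_in = P_out / η = 4373 / 0.760 = 5754 W
I = P_in / (V·cosφ) = 5754 / (230 × 0.903) = 27.7 A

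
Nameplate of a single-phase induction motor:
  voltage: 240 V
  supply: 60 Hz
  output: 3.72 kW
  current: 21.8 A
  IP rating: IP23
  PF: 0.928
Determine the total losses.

P_in = V·I·cosφ = 240×21.8×0.928 = 4855 W
P_out = 3720 W
Losses = P_in − P_out = 4855 − 3720 = 1135 W

1.14 kW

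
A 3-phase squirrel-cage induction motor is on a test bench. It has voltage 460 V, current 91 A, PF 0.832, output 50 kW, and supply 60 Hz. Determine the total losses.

P_in = √3·V·I·cosφ = 1.732×460×91×0.832 = 60321 W
P_out = 50000 W
Losses = P_in − P_out = 60321 − 50000 = 10321 W

10.3 kW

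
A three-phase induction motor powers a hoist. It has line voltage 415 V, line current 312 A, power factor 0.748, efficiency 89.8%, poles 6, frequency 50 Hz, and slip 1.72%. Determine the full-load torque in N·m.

1460 N·m

P_in = √3·V·I·cosφ = 1.732 × 415 × 312 × 0.748 = 167746 W
P_out = η·P_in = 0.898 × 167746 = 150636 W
n_s = 120×50/6 = 1000 rpm; n = 1000×(1−0.0172) = 983 rpm
ω = 2π×983/60 = 102.9 rad/s
τ = P_out/ω = 150636/102.9 = 1460 N·m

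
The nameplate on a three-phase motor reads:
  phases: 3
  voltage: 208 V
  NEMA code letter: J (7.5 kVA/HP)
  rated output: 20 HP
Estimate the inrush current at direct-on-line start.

S_LR = 7.5 × 20 = 150 kVA
I_LR = S_LR/(√3·V_L) = 150000/(1.732×208) = 416 A

416 A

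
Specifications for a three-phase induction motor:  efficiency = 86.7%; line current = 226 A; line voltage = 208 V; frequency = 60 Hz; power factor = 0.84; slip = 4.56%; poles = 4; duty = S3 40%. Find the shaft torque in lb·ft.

P_in = √3·V·I·cosφ = 1.732 × 208 × 226 × 0.84 = 68391 W
P_out = η·P_in = 0.867 × 68391 = 59295 W
n_s = 120×60/4 = 1800 rpm; n = 1800×(1−0.0456) = 1718 rpm
ω = 2π×1718/60 = 179.9 rad/s
τ = P_out/ω = 59295/179.9 = 329.6 N·m
In lb·ft: 329.6/1.356 = 243 lb·ft

243 lb·ft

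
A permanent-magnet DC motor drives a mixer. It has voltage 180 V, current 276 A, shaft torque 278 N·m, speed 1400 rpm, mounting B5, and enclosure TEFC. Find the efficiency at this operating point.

ω = 2π × 1400/60 = 146.6 rad/s; P_out = τω = 278 × 146.6 = 40755 W
P_in = V·I = 180 × 276 = 49680 W
η = P_out / P_in = 40755 / 49680 = 0.820 = 82.0%

82.0 %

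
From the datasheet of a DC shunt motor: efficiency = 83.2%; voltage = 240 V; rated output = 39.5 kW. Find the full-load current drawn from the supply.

P_out = 39.5 kW = 39500 W
P_in = P_out / η = 39500 / 0.832 = 47476 W
I = P_in / V = 47476 / 240 = 198 A

198 A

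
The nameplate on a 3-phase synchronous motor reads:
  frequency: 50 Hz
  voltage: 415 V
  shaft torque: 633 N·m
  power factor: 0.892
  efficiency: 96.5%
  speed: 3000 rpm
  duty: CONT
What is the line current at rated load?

321 A

ω = 2π×3000/60 = 314.2 rad/s; P_out = τω = 633 × 314.2 = 198889 W
P_in = P_out / η = 198889 / 0.965 = 206103 W
I_L = P_in / (√3·V_L·cosφ) = 206103 / (1.732 × 415 × 0.892) = 321 A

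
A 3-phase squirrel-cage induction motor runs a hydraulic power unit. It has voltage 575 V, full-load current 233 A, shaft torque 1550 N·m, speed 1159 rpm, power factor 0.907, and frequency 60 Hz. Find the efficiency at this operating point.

89.4 %

ω = 2π × 1159/60 = 121.4 rad/s; P_out = τω = 1550 × 121.4 = 188170 W
P_in = √3·V_L·I_L·cosφ = 1.732 × 575 × 233 × 0.907 = 210465 W
η = P_out / P_in = 188170 / 210465 = 0.894 = 89.4%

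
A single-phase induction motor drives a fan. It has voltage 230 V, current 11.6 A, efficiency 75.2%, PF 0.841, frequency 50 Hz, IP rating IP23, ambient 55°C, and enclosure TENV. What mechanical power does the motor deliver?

1.69 kW

P_in = V·I·cosφ = 230 × 11.6 × 0.841 = 2244 W
P_out = η·P_in = 0.752 × 2244 = 1687 W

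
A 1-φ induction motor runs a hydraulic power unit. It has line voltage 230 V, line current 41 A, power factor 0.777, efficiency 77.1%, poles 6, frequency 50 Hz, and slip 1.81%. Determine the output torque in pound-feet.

P_in = V·I·cosφ = 230 × 41 × 0.777 = 7327 W
P_out = η·P_in = 0.771 × 7327 = 5649 W
n_s = 120×50/6 = 1000 rpm; n = 1000×(1−0.0181) = 982 rpm
ω = 2π×982/60 = 102.8 rad/s
τ = P_out/ω = 5649/102.8 = 54.95 N·m
In lb·ft: 54.95/1.356 = 40.5 lb·ft

40.5 lb·ft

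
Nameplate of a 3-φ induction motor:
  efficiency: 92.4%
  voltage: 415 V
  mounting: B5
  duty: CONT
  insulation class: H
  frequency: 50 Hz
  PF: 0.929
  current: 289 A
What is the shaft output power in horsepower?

239 HP

P_in = √3·V·I·cosφ = 1.732 × 415 × 289 × 0.929 = 192979 W
P_out = η·P_in = 0.924 × 192979 = 178313 W
= 178313/746 = 239 HP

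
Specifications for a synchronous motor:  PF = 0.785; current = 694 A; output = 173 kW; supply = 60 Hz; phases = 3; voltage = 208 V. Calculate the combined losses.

23.3 kW

P_in = √3·V·I·cosφ = 1.732×208×694×0.785 = 196264 W
P_out = 173000 W
Losses = P_in − P_out = 196264 − 173000 = 23264 W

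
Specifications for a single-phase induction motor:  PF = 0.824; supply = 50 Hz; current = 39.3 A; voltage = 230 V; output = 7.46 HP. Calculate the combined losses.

P_in = V·I·cosφ = 230×39.3×0.824 = 7448 W
P_out = 7.46×746 = 5565 W
Losses = P_in − P_out = 7448 − 5565 = 1883 W

1880 W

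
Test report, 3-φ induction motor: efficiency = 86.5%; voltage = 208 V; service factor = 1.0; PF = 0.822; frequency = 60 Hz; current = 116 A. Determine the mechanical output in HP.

39.8 HP

P_in = √3·V·I·cosφ = 1.732 × 208 × 116 × 0.822 = 34351 W
P_out = η·P_in = 0.865 × 34351 = 29714 W
= 29714/746 = 39.8 HP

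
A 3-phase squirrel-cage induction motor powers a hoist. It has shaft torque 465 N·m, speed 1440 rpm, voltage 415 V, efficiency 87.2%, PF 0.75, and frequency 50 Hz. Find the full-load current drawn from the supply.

149 A

ω = 2π×1440/60 = 150.8 rad/s; P_out = τω = 465 × 150.8 = 70122 W
P_in = P_out / η = 70122 / 0.872 = 80415 W
I_L = P_in / (√3·V_L·cosφ) = 80415 / (1.732 × 415 × 0.75) = 149 A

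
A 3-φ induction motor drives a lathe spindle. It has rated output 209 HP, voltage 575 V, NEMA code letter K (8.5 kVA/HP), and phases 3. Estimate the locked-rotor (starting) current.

1780 A

S_LR = 8.5 × 209 = 1776.5 kVA
I_LR = S_LR/(√3·V_L) = 1776500/(1.732×575) = 1780 A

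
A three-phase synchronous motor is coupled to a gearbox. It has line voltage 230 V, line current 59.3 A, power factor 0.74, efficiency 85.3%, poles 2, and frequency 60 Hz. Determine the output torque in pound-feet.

29.2 lb·ft

P_in = √3·V·I·cosφ = 1.732 × 230 × 59.3 × 0.74 = 17481 W
P_out = η·P_in = 0.853 × 17481 = 14911 W
n = n_s = 120×60/2 = 3600 rpm (synchronous)
ω = 2π×3600/60 = 377 rad/s
τ = P_out/ω = 14911/377 = 39.55 N·m
In lb·ft: 39.55/1.356 = 29.2 lb·ft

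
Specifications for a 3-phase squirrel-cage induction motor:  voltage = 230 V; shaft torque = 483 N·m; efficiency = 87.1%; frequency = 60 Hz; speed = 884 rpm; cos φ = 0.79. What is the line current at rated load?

163 A

ω = 2π×884/60 = 92.57 rad/s; P_out = τω = 483 × 92.57 = 44711 W
P_in = P_out / η = 44711 / 0.871 = 51333 W
I_L = P_in / (√3·V_L·cosφ) = 51333 / (1.732 × 230 × 0.79) = 163 A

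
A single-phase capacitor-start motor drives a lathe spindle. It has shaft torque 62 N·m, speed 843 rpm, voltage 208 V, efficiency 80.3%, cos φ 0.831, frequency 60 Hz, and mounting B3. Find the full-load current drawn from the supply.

39.4 A

ω = 2π×843/60 = 88.28 rad/s; P_out = τω = 62 × 88.28 = 5473 W
P_in = P_out / η = 5473 / 0.803 = 6816 W
I = P_in / (V·cosφ) = 6816 / (208 × 0.831) = 39.4 A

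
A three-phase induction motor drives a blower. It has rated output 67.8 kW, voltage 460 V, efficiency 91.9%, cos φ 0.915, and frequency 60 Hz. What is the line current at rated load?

101 A

P_out = 67.8 kW = 67800 W
P_in = P_out / η = 67800 / 0.919 = 73776 W
I_L = P_in / (√3·V_L·cosφ) = 73776 / (1.732 × 460 × 0.915) = 101 A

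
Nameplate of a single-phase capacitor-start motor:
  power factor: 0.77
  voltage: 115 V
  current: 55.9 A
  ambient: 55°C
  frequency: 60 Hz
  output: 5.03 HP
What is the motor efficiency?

75.8 %

P_out = 5.03 × 746 = 3752 W
P_in = V·I·cosφ = 115 × 55.9 × 0.77 = 4950 W
η = P_out / P_in = 3752 / 4950 = 0.758 = 75.8%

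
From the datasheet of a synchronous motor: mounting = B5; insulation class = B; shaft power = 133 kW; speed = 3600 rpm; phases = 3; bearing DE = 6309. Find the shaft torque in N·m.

ω = 2π × 3600/60 = 377 rad/s
τ = P/ω = 133000/377 = 353 N·m

353 N·m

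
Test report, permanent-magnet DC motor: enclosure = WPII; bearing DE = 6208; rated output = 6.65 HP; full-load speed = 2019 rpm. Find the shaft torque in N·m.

23.5 N·m

P_out = 6.65 × 746 = 4961 W
ω = 2π × 2019/60 = 211.4 rad/s
τ = P_out/ω = 4961/211.4 = 23.5 N·m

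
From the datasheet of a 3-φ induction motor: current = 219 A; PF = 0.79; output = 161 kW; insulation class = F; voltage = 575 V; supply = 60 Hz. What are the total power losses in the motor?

11300 W

P_in = √3·V·I·cosφ = 1.732×575×219×0.79 = 172301 W
P_out = 161000 W
Losses = P_in − P_out = 172301 − 161000 = 11301 W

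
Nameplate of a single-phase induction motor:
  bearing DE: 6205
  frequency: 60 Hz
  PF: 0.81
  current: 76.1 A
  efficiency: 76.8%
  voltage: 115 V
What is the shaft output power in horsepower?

P_in = V·I·cosφ = 115 × 76.1 × 0.81 = 7089 W
P_out = η·P_in = 0.768 × 7089 = 5444 W
= 5444/746 = 7.3 HP

7.3 HP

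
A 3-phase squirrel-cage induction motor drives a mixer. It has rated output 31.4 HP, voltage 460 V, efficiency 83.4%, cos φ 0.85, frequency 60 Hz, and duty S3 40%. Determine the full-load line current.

P_out = 31.4 × 746 = 23424 W
P_in = P_out / η = 23424 / 0.834 = 28086 W
I_L = P_in / (√3·V_L·cosφ) = 28086 / (1.732 × 460 × 0.85) = 41.5 A

41.5 A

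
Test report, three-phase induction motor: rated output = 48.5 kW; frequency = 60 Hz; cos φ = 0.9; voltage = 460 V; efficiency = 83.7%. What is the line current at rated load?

80.8 A

P_out = 48.5 kW = 48500 W
P_in = P_out / η = 48500 / 0.837 = 57945 W
I_L = P_in / (√3·V_L·cosφ) = 57945 / (1.732 × 460 × 0.9) = 80.8 A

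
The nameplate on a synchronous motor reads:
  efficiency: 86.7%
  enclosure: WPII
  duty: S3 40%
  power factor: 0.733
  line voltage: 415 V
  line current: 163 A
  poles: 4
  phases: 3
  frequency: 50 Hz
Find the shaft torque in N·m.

P_in = √3·V·I·cosφ = 1.732 × 415 × 163 × 0.733 = 85879 W
P_out = η·P_in = 0.867 × 85879 = 74457 W
n = n_s = 120×50/4 = 1500 rpm (synchronous)
ω = 2π×1500/60 = 157.1 rad/s
τ = P_out/ω = 74457/157.1 = 474 N·m

474 N·m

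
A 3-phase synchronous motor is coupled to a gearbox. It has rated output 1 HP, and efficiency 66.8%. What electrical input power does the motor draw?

1.12 kW

P_out = 1 × 746 = 746 W
P_in = P_out/η = 746/0.668 = 1117 W = 1.12 kW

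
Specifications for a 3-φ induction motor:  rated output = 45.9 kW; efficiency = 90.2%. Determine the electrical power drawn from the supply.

P_out = 45900 W
P_in = P_out/η = 45900/0.902 = 50887 W = 50.9 kW

50.9 kW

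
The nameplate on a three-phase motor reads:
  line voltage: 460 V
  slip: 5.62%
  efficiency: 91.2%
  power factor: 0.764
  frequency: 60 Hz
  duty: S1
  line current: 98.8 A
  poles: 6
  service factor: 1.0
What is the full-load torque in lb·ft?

341 lb·ft

P_in = √3·V·I·cosφ = 1.732 × 460 × 98.8 × 0.764 = 60139 W
P_out = η·P_in = 0.912 × 60139 = 54847 W
n_s = 120×60/6 = 1200 rpm; n = 1200×(1−0.0562) = 1133 rpm
ω = 2π×1133/60 = 118.6 rad/s
τ = P_out/ω = 54847/118.6 = 462.5 N·m
In lb·ft: 462.5/1.356 = 341 lb·ft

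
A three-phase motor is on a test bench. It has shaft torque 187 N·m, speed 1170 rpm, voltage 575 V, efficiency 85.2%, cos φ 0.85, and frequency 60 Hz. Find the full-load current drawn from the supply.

31.8 A

ω = 2π×1170/60 = 122.5 rad/s; P_out = τω = 187 × 122.5 = 22908 W
P_in = P_out / η = 22908 / 0.852 = 26887 W
I_L = P_in / (√3·V_L·cosφ) = 26887 / (1.732 × 575 × 0.85) = 31.8 A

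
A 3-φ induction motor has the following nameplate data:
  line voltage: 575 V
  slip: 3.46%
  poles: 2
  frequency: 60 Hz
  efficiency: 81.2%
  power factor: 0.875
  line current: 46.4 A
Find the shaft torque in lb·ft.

66.5 lb·ft

P_in = √3·V·I·cosφ = 1.732 × 575 × 46.4 × 0.875 = 40434 W
P_out = η·P_in = 0.812 × 40434 = 32832 W
n_s = 120×60/2 = 3600 rpm; n = 3600×(1−0.0346) = 3475 rpm
ω = 2π×3475/60 = 363.9 rad/s
τ = P_out/ω = 32832/363.9 = 90.22 N·m
In lb·ft: 90.22/1.356 = 66.5 lb·ft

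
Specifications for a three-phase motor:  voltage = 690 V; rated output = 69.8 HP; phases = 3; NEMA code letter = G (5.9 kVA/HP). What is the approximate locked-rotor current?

345 A

S_LR = 5.9 × 69.8 = 411.82 kVA
I_LR = S_LR/(√3·V_L) = 411820/(1.732×690) = 345 A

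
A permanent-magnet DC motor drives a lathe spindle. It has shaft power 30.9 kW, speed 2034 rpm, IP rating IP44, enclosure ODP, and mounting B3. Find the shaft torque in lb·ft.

ω = 2π × 2034/60 = 213 rad/s
τ = P/ω = 30900/213 = 145.1 N·m
In lb·ft: 145.1/1.356 = 107 lb·ft

107 lb·ft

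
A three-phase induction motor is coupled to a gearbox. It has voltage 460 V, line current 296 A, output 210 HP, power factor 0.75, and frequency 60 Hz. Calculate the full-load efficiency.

88.6 %

P_out = 210 × 746 = 156660 W
P_in = √3·V_L·I_L·cosφ = 1.732 × 460 × 296 × 0.75 = 176872 W
η = P_out / P_in = 156660 / 176872 = 0.886 = 88.6%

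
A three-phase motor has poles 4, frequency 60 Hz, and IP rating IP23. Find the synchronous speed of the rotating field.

n_s = 120f/p = 120×60/4 = 1800 rpm

1800 rpm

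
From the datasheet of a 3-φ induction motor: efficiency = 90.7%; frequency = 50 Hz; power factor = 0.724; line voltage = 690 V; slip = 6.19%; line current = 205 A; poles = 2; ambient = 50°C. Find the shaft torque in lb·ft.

403 lb·ft

P_in = √3·V·I·cosφ = 1.732 × 690 × 205 × 0.724 = 177374 W
P_out = η·P_in = 0.907 × 177374 = 160878 W
n_s = 120×50/2 = 3000 rpm; n = 3000×(1−0.0619) = 2814 rpm
ω = 2π×2814/60 = 294.7 rad/s
τ = P_out/ω = 160878/294.7 = 545.9 N·m
In lb·ft: 545.9/1.356 = 403 lb·ft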